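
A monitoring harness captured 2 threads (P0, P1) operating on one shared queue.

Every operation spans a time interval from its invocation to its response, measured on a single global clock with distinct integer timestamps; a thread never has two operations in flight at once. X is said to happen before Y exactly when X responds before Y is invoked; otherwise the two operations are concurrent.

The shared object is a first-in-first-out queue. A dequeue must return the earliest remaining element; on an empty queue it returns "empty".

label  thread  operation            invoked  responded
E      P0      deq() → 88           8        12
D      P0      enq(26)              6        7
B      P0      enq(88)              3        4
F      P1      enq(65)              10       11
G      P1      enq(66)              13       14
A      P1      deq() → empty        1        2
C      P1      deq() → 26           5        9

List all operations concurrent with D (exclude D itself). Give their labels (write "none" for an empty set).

D spans [6,7]; an op avoiding the whole window 6..7 is ordered, any other is concurrent
A [1,2]: before
B [3,4]: before
C [5,9]: concurrent
E [8,12]: after
F [10,11]: after
G [13,14]: after

C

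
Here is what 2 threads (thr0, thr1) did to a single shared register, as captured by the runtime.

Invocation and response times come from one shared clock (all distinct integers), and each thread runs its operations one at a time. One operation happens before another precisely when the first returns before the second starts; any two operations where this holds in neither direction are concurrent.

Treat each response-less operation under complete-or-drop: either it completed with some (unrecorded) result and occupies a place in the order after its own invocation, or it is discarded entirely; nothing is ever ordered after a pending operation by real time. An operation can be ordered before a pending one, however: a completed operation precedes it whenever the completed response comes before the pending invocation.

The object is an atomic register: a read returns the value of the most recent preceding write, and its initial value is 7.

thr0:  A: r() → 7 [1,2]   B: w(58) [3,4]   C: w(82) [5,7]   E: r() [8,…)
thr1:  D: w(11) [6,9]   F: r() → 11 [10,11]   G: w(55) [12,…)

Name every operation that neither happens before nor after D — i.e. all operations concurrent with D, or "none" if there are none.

D runs from 6 to 9; window-overlapping ops are concurrent
A [1,2]: before
B [3,4]: before
C [5,7]: concurrent
E [8,…): concurrent
F [10,11]: after
G [12,…): after

C, E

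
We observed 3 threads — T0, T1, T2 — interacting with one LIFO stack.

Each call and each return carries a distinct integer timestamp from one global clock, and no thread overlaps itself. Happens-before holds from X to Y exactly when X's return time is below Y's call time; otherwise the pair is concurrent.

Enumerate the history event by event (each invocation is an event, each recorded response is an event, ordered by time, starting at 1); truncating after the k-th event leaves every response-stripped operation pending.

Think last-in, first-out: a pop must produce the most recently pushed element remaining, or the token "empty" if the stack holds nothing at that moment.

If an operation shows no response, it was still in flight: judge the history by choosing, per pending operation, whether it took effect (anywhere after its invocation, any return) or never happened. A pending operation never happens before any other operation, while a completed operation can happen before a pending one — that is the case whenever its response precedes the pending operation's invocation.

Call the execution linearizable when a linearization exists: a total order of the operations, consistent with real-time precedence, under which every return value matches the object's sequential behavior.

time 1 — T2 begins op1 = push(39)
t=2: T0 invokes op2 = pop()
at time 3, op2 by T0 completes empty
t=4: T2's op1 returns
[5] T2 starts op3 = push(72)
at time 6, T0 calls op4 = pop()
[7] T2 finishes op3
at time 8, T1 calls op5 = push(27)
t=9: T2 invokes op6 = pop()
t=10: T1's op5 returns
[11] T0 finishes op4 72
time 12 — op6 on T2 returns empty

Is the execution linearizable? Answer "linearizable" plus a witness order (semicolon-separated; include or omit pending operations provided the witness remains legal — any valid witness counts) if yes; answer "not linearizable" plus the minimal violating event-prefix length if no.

cut after 11 events: linearizable; cut after 12 events (op6 responds, time 12): not linearizable
6 completed operations, 16 real-time-consistent orders — every LIFO stack replay fails
sample order op1, op2, op3, op4, op5, op6 stalls at step 2 — op2 pop() → empty has no legal effect
sample order op1, op2, op3, op4, op6, op5 stalls at step 2 — op2 pop() → empty has no legal effect

not linearizable — minimal violating prefix: 12 events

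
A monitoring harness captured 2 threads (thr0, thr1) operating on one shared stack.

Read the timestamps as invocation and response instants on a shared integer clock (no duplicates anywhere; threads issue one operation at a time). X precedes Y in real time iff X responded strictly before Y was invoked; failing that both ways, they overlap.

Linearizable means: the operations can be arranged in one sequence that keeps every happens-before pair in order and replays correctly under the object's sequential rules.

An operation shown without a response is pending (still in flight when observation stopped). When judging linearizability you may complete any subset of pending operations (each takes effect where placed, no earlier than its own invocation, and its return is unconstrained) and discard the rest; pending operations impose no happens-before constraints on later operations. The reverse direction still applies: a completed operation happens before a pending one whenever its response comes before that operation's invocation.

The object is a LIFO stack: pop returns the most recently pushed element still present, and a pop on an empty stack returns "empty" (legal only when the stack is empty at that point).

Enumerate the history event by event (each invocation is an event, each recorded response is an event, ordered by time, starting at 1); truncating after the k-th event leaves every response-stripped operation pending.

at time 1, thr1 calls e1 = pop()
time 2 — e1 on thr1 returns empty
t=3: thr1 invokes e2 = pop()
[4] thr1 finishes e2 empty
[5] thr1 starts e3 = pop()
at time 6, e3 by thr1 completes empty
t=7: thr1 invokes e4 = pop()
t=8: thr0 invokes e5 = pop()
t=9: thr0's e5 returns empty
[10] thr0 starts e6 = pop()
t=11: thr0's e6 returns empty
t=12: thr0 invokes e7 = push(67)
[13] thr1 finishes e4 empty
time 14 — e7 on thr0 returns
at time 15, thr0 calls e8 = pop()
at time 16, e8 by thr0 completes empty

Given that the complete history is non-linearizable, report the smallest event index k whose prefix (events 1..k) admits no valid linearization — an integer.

events 1..15 are linearizable; a witness order is e1, e2, e3, e4, e5, e6, e7:
1. e1 pop() → empty, leaving stack <>
2. e2 pop() → empty, leaving stack <>
3. e3 pop() → empty, leaving stack <>
4. e4 pop() → empty, leaving stack <>
5. e5 pop() → empty, leaving stack <>
6. e6 pop() → empty, leaving stack <>
7. e7 push(67), leaving stack <67>
once event 16 joins (e8's response, time 16), exhaustive search finds no witness
take e1, e2, e3, e4, e5, e6, e7, e8: step 8 already fails, because e8 pop() → empty cannot occur there
take e1, e2, e3, e5, e4, e6, e7, e8: step 8 already fails, because e8 pop() → empty cannot occur there

16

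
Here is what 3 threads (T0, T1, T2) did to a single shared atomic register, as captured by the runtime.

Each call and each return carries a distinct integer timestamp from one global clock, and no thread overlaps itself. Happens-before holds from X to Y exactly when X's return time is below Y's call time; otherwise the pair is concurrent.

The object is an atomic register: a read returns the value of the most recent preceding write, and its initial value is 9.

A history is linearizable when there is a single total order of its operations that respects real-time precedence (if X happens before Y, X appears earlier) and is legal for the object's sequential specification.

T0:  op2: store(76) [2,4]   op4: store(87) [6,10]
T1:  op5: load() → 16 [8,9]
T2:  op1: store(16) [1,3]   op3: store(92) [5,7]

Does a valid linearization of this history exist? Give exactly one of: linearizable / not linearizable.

not linearizable

cut after 8 events: linearizable; cut after 9 events (op5 responds, time 9): not linearizable
the 4 completed operations admit 2 real-time orders; each fails the atomic register replay
including or dropping the 1 pending operation (op4) in any combination fails
one such order, op1, op2, op3, op5 (pending dropped), breaks at step 4 where op5 load() → 16 is illegal
one such order, op2, op1, op3, op5 (pending dropped), breaks at step 4 where op5 load() → 16 is illegal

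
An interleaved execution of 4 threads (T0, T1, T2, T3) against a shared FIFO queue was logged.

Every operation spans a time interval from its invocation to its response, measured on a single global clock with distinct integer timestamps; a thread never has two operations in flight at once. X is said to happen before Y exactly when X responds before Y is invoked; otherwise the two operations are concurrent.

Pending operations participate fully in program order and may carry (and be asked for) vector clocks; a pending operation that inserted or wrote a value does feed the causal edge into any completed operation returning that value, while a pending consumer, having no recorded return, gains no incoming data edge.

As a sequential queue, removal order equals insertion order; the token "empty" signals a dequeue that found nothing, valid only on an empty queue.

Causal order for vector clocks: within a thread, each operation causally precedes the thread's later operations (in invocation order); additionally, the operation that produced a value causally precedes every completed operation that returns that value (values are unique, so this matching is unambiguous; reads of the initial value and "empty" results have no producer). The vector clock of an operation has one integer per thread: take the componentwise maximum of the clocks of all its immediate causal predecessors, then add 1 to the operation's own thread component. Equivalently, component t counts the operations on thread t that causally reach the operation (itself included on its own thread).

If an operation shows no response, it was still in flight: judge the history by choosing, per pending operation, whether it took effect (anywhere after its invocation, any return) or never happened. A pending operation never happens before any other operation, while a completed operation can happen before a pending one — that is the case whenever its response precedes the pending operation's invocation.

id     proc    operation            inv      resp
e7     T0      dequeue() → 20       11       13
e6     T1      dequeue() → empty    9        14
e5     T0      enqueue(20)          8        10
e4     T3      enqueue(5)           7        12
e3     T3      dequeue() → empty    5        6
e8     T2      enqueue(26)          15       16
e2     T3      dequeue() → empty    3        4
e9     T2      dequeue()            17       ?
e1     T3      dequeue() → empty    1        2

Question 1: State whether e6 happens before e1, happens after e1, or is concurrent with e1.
e6 spans [9,14], e1 spans [1,2]
resp(e1)=2 < inv(e6)=9

after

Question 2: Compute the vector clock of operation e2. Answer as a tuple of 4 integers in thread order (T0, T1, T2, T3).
root op e1, invoked 1: fresh clock plus T3's own tick → (0, 0, 0, 1)
root op e8, invoked 15: fresh clock plus T2's own tick → (0, 0, 1, 0)
root op e6, invoked 9: fresh clock plus T1's own tick → (0, 1, 0, 0)
root op e5, invoked 8: fresh clock plus T0's own tick → (1, 0, 0, 0)
VC(e2, invoked at 3): max of VC(e1)=(0, 0, 0, 1), then +1 on thread T3 → (0, 0, 0, 2)
VC(e9, invoked at 17): max of VC(e8)=(0, 0, 1, 0), then +1 on thread T2 → (0, 0, 2, 0)
VC(e7, invoked at 11): max of VC(e5)=(1, 0, 0, 0), then +1 on thread T0 → (2, 0, 0, 0)
VC(e3, invoked at 5): max of VC(e2)=(0, 0, 0, 2), then +1 on thread T3 → (0, 0, 0, 3)
VC(e4, invoked at 7): max of VC(e3)=(0, 0, 0, 3), then +1 on thread T3 → (0, 0, 0, 4)
target: VC(e2) = (0, 0, 0, 2)

(0, 0, 0, 2)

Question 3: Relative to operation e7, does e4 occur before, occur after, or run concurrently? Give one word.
e4 spans [7,12], e7 spans [11,13]
the intervals overlap in both directions

concurrent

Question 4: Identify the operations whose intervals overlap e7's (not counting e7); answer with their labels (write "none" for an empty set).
overlap test against e7 [11,13]: concurrent iff the interval meets 11..13
e1 [1,2]: before
e2 [3,4]: before
e3 [5,6]: before
e4 [7,12]: concurrent
e5 [8,10]: before
e6 [9,14]: concurrent
e8 [15,16]: after
e9 [17,…): after

e4, e6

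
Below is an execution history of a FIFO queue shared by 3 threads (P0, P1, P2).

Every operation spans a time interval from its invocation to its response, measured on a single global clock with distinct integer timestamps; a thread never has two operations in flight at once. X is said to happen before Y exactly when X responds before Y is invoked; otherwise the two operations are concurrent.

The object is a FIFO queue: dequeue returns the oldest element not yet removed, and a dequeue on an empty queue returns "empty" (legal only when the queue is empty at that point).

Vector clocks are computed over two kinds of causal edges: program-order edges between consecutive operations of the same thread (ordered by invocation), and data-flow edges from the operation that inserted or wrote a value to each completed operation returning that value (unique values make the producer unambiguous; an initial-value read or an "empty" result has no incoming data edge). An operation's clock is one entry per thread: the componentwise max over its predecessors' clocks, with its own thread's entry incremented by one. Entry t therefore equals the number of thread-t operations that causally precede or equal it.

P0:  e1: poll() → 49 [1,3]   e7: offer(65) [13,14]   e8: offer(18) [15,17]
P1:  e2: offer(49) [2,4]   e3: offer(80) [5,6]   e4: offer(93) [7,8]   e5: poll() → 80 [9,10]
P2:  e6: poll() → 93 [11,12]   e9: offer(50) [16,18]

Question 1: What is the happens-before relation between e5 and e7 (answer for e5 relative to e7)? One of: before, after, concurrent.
before

e5 spans [9,10], e7 spans [13,14]
resp(e5)=10 < inv(e7)=13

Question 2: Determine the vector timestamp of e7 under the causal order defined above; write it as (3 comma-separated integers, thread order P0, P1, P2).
(2, 1, 0)

e2 (invocation 2): nothing precedes it; P1's component alone gives (0, 1, 0)
merge at e3 (invoked 5): VC(e2)=(0, 1, 0), own-thread bump on P1 → (0, 2, 0)
merge at e1 (invoked 1): VC(e2)=(0, 1, 0), own-thread bump on P0 → (1, 1, 0)
merge at e4 (invoked 7): VC(e3)=(0, 2, 0), own-thread bump on P1 → (0, 3, 0)
merge at e7 (invoked 13): VC(e1)=(1, 1, 0), own-thread bump on P0 → (2, 1, 0)
merge at e6 (invoked 11): VC(e4)=(0, 3, 0), own-thread bump on P2 → (0, 3, 1)
merge at e5 (invoked 9): VC(e3)=(0, 2, 0), VC(e4)=(0, 3, 0), own-thread bump on P1 → (0, 4, 0)
merge at e8 (invoked 15): VC(e7)=(2, 1, 0), own-thread bump on P0 → (3, 1, 0)
merge at e9 (invoked 16): VC(e6)=(0, 3, 1), own-thread bump on P2 → (0, 3, 2)
target: VC(e7) = (2, 1, 0)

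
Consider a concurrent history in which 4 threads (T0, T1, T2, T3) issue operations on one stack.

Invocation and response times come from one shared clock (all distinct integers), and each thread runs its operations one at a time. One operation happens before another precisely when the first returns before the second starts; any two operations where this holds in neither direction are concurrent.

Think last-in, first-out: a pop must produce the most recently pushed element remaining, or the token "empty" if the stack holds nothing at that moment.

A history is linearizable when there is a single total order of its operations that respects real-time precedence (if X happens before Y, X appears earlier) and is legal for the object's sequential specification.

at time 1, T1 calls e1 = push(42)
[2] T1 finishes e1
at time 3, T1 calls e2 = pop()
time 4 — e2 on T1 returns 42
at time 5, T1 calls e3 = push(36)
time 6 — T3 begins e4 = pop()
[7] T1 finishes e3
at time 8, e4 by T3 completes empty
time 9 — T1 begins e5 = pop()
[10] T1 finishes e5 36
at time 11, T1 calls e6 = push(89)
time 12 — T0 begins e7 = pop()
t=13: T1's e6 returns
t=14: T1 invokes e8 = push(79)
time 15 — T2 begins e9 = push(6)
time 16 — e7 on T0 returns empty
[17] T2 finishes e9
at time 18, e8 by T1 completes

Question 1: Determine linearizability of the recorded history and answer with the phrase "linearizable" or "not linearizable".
linearizable

witness order: e1, e2, e4, e3, e5, e7, e6, e8, e9
after step 1 (e1 push(42)): stack <42>
after step 2 (e2 pop() → 42): stack <>
after step 3 (e4 pop() → empty): stack <>
after step 4 (e3 push(36)): stack <36>
after step 5 (e5 pop() → 36): stack <>
after step 6 (e7 pop() → empty): stack <>
after step 7 (e6 push(89)): stack <89>
after step 8 (e8 push(79)): stack <89,79>
after step 9 (e9 push(6)): stack <89,79,6>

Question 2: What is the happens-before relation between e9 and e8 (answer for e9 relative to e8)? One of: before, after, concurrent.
concurrent

e9 spans [15,17], e8 spans [14,18]
the intervals overlap in both directions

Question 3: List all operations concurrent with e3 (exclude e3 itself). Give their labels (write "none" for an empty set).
e4

e3 spans [5,7]; an op avoiding the whole window 5..7 is ordered, any other is concurrent
e1 [1,2]: before
e2 [3,4]: before
e4 [6,8]: concurrent
e5 [9,10]: after
e6 [11,13]: after
e7 [12,16]: after
e8 [14,18]: after
e9 [15,17]: after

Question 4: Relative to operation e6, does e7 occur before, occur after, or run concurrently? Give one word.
concurrent

e7 spans [12,16], e6 spans [11,13]
the intervals overlap in both directions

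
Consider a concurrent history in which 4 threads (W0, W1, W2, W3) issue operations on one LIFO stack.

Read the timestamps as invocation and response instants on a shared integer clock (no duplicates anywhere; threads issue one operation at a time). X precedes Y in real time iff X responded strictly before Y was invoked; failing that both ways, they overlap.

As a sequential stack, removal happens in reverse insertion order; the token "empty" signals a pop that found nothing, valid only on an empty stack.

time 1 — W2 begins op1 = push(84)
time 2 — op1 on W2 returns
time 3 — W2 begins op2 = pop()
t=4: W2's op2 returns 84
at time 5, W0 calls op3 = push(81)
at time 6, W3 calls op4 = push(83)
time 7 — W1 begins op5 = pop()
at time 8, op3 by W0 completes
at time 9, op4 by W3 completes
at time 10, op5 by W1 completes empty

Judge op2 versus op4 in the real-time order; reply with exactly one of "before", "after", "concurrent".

before

op2 spans [3,4], op4 spans [6,9]
resp(op2)=4 < inv(op4)=6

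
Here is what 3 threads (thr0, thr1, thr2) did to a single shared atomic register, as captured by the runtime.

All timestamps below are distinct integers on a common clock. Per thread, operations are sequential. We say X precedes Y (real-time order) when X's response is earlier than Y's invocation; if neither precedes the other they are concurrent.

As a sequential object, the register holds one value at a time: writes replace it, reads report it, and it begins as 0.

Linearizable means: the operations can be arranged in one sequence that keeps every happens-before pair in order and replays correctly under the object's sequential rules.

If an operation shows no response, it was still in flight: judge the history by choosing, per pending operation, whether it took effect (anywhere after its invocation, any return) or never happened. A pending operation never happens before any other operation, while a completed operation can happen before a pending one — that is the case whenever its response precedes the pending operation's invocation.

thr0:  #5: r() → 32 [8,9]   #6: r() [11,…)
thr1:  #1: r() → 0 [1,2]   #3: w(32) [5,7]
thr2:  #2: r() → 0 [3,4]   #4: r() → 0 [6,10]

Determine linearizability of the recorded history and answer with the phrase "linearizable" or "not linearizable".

one valid linearization: #1, #2, #4, #3, #5
step 1: #1 r() → 0 — value 0
step 2: #2 r() → 0 — value 0
step 3: #4 r() → 0 — value 0
step 4: #3 w(32) — value 32
step 5: #5 r() → 32 — value 32

linearizable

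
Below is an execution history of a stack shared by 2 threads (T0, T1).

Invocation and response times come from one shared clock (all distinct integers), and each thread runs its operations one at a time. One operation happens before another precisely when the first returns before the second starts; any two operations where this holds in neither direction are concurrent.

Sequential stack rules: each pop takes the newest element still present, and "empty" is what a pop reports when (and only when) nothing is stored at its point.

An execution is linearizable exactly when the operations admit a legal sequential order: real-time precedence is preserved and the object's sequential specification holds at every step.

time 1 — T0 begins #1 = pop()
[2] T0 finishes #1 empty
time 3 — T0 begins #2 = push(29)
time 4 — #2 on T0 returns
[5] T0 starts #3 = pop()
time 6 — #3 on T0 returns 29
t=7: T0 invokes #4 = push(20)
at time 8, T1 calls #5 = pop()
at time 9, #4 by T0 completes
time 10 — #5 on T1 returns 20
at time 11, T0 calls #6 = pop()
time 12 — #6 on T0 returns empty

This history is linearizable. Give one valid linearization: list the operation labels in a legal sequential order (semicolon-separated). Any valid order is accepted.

step 1: #1 pop() → empty — stack <>
step 2: #2 push(29) — stack <29>
step 3: #3 pop() → 29 — stack <>
step 4: #4 push(20) — stack <20>
step 5: #5 pop() → 20 — stack <>
step 6: #6 pop() → empty — stack <>

#1; #2; #3; #4; #5; #6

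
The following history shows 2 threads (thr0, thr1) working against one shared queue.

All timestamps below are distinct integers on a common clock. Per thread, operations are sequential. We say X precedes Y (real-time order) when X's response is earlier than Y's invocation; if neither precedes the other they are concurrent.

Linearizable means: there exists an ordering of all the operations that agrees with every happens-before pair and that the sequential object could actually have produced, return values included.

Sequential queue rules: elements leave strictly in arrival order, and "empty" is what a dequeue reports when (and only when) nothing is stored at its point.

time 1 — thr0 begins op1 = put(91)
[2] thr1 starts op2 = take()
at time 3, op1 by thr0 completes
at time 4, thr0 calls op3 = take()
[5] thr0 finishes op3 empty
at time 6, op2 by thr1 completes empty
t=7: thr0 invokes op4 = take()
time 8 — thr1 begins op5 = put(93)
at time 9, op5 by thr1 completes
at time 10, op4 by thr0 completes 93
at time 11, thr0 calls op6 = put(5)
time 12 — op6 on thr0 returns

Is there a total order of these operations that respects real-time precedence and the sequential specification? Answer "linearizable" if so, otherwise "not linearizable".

events 1..5 are fine; event 6 — the response of op2 at time 6 — makes the prefix non-linearizable
3 orders of the 3 completed queue ops respect real time; none is legal
one such order, op1, op2, op3, breaks at step 2 where op2 take() → empty is illegal
one such order, op1, op3, op2, breaks at step 2 where op3 take() → empty is illegal

not linearizable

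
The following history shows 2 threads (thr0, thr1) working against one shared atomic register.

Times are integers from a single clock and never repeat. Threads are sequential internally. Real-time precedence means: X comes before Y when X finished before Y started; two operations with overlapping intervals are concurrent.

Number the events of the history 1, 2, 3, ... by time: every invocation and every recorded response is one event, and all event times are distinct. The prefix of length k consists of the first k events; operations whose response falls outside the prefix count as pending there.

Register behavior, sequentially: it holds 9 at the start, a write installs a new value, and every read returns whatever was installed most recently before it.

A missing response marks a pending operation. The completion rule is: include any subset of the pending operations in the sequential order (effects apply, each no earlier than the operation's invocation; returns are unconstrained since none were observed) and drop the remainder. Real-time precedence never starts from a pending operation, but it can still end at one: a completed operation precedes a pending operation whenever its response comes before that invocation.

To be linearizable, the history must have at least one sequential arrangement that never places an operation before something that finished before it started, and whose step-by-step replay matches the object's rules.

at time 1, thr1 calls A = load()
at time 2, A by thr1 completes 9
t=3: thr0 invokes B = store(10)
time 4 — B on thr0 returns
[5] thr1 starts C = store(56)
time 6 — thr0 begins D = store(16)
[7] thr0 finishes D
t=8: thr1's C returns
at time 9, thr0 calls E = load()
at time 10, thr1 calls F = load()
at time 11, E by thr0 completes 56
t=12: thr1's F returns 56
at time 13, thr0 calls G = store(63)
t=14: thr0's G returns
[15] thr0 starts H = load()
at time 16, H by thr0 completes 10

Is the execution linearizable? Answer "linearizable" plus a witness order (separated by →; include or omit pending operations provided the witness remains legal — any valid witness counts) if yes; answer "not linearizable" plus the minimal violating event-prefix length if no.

the violation lands at event 16, H's response at time 16: events 1..15 linearize, events 1..16 do not
the 8 completed operations admit 4 real-time orders; each fails the atomic register replay
take A, B, C, D, E, F, G, H: step 5 already fails, because E load() → 56 cannot occur there
take A, B, C, D, F, E, G, H: step 5 already fails, because F load() → 56 cannot occur there

not linearizable — minimal violating prefix: 16 events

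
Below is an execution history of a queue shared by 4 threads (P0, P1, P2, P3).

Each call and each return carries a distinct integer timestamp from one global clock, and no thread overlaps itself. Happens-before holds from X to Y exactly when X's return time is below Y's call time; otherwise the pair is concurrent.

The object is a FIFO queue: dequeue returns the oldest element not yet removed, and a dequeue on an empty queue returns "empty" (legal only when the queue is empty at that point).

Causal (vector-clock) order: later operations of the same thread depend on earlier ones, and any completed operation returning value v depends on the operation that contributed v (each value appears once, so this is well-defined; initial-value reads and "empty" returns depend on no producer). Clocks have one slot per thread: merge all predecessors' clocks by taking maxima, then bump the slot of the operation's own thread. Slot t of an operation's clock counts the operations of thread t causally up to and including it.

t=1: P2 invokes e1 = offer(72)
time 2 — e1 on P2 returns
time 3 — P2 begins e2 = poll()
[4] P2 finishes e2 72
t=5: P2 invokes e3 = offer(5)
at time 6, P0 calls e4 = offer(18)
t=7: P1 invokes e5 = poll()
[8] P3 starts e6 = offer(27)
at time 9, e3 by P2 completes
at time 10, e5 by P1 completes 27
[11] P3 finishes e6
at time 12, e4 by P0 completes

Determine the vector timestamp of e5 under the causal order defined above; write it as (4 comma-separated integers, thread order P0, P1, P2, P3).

(0, 1, 0, 1)

invoked at 8, e6 has no predecessors; its own P3 bump gives (0, 0, 0, 1)
invoked at 1, e1 has no predecessors; its own P2 bump gives (0, 0, 1, 0)
invoked at 6, e4 has no predecessors; its own P0 bump gives (1, 0, 0, 0)
from VC(e1)=(0, 0, 1, 0), e2 (invoked 3) maxes components and bumps P2 → (0, 0, 2, 0)
from VC(e6)=(0, 0, 0, 1), e5 (invoked 7) maxes components and bumps P1 → (0, 1, 0, 1)
from VC(e2)=(0, 0, 2, 0), e3 (invoked 5) maxes components and bumps P2 → (0, 0, 3, 0)
target: VC(e5) = (0, 1, 0, 1)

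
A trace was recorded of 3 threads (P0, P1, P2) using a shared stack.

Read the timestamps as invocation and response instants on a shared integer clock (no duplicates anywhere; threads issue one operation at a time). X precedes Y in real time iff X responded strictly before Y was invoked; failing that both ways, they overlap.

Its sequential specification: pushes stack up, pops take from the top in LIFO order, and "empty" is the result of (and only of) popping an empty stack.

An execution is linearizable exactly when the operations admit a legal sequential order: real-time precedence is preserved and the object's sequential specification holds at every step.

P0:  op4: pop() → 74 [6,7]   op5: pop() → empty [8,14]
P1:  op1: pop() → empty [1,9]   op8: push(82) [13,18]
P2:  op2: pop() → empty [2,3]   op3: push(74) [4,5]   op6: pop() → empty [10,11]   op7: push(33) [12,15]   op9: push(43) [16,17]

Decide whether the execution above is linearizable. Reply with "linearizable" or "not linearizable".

linearizable

witness order: op1, op2, op3, op4, op5, op6, op7, op8, op9
step 1: op1 pop() → empty — stack <>
step 2: op2 pop() → empty — stack <>
step 3: op3 push(74) — stack <74>
step 4: op4 pop() → 74 — stack <>
step 5: op5 pop() → empty — stack <>
step 6: op6 pop() → empty — stack <>
step 7: op7 push(33) — stack <33>
step 8: op8 push(82) — stack <33,82>
step 9: op9 push(43) — stack <33,82,43>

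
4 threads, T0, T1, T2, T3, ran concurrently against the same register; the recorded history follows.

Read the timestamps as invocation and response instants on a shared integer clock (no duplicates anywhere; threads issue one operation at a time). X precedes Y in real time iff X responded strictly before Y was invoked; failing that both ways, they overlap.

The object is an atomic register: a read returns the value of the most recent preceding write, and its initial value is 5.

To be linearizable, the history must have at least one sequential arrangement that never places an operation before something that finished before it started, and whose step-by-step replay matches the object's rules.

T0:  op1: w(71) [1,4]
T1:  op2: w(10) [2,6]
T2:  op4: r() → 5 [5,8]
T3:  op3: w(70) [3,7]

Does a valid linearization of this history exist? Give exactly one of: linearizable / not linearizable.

not linearizable

events 1..7 are fine; event 8 — the response of op4 at time 8 — makes the prefix non-linearizable
4 completed operations, 12 real-time-consistent orders — every register replay fails
sample order op1, op2, op3, op4 stalls at step 4 — op4 r() → 5 has no legal effect
sample order op1, op2, op4, op3 stalls at step 3 — op4 r() → 5 has no legal effect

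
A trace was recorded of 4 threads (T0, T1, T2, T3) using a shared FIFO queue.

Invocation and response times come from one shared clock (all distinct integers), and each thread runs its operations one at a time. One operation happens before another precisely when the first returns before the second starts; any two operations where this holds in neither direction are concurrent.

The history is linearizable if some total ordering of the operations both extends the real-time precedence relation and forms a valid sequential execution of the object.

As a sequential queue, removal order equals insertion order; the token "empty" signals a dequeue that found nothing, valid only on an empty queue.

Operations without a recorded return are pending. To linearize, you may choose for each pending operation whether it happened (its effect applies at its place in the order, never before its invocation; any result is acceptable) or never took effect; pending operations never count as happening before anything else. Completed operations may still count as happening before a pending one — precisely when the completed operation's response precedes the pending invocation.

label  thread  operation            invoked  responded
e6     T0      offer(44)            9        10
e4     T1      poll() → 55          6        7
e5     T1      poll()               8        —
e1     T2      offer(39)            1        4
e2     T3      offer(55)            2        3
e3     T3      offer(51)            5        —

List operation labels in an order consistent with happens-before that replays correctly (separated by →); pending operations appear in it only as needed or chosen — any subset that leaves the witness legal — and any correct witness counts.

e2 → e1 → e3 → e4 → e5 → e6

step 1: e2 offer(55) — queue <55>
step 2: e1 offer(39) — queue <55,39>
step 3: e3 offer(51) (pending, included) — queue <55,39,51>
step 4: e4 poll() → 55 — queue <39,51>
step 5: e5 poll() (pending, included) — queue <51>
step 6: e6 offer(44) — queue <51,44>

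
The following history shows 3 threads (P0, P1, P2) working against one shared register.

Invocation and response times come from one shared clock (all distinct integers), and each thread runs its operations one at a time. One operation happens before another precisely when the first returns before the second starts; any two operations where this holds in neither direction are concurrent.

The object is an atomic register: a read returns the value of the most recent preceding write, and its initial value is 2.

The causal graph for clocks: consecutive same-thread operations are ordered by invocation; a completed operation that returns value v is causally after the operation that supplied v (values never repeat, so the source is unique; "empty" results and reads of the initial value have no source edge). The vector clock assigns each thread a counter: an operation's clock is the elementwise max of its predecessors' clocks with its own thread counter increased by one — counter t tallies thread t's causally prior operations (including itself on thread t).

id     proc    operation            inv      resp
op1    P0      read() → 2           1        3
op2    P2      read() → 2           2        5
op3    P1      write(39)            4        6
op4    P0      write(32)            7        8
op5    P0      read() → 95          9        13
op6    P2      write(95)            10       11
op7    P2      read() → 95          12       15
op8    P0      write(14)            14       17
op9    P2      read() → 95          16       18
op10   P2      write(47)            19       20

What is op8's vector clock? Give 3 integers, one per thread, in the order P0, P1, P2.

op2 (invocation 2): nothing precedes it; P2's component alone gives (0, 0, 1)
op3 (invocation 4): nothing precedes it; P1's component alone gives (0, 1, 0)
op1 (invocation 1): nothing precedes it; P0's component alone gives (1, 0, 0)
op6 (invocation 10): componentwise max over VC(op2)=(0, 0, 1), +1 at P2, giving (0, 0, 2)
op4 (invocation 7): componentwise max over VC(op1)=(1, 0, 0), +1 at P0, giving (2, 0, 0)
op7 (invocation 12): componentwise max over VC(op6)=(0, 0, 2), +1 at P2, giving (0, 0, 3)
op9 (invocation 16): componentwise max over VC(op6)=(0, 0, 2), VC(op7)=(0, 0, 3), +1 at P2, giving (0, 0, 4)
op10 (invocation 19): componentwise max over VC(op9)=(0, 0, 4), +1 at P2, giving (0, 0, 5)
op5 (invocation 9): componentwise max over VC(op4)=(2, 0, 0), VC(op6)=(0, 0, 2), +1 at P0, giving (3, 0, 2)
op8 (invocation 14): componentwise max over VC(op5)=(3, 0, 2), +1 at P0, giving (4, 0, 2)
target: VC(op8) = (4, 0, 2)

(4, 0, 2)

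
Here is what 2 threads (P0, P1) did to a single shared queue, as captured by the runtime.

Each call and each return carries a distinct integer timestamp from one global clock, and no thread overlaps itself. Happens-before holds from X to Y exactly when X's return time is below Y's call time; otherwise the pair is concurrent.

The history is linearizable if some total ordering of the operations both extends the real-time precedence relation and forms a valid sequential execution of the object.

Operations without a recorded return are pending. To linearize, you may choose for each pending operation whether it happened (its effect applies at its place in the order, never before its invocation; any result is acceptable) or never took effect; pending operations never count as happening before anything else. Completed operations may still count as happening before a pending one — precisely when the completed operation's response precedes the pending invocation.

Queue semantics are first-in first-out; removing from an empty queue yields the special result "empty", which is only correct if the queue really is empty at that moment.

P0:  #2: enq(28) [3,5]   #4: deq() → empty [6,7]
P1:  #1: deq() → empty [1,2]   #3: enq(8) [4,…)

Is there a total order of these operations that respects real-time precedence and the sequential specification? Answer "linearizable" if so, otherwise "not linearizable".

not linearizable

through event 6 a valid linearization exists; event 7 (#4 responding at time 7) ends that
a single order respects real time; the 3 completed queue operations fail replay along it
every completion of the 1 pending operation (#3) was checked; none linearizes
one such order, #1, #2, #4 (pending dropped), breaks at step 3 where #4 deq() → empty is illegal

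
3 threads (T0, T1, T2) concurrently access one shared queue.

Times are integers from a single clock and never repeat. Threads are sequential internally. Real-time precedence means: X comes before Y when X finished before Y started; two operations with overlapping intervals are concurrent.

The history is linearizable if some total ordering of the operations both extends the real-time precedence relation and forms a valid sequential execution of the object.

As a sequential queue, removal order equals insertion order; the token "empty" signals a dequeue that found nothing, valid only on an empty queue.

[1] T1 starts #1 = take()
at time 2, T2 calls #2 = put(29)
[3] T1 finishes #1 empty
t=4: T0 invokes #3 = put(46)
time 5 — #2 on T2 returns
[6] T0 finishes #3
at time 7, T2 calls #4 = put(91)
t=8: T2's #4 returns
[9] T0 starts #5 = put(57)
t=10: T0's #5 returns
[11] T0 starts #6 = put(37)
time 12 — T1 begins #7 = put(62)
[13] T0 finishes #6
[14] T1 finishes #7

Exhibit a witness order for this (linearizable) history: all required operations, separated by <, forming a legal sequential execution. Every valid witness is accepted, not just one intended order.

1. #1 take() → empty, leaving queue <>
2. #2 put(29), leaving queue <29>
3. #3 put(46), leaving queue <29,46>
4. #4 put(91), leaving queue <29,46,91>
5. #5 put(57), leaving queue <29,46,91,57>
6. #6 put(37), leaving queue <29,46,91,57,37>
7. #7 put(62), leaving queue <29,46,91,57,37,62>

#1 < #2 < #3 < #4 < #5 < #6 < #7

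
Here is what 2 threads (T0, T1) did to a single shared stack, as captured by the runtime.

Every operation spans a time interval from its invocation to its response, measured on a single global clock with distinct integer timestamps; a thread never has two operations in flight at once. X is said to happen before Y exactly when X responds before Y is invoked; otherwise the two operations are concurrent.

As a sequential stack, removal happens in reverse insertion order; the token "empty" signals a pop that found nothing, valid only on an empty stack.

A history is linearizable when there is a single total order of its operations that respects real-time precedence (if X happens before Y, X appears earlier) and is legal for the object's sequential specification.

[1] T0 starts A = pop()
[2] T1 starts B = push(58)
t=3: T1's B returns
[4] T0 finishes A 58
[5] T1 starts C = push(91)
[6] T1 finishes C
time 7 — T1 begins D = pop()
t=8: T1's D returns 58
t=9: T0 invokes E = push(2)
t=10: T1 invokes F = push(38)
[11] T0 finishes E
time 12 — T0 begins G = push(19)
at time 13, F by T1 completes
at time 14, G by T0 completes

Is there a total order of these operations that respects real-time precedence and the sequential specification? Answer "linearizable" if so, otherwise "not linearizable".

already the first 8 events (up to D's response at time 8) admit no linearization; the first 7 still do
4 completed operations, 2 real-time-consistent orders — every stack replay fails
e.g. A, B, C, D: illegal at step 1, since A pop() → 58 cannot apply there
e.g. B, A, C, D: illegal at step 4, since D pop() → 58 cannot apply there

not linearizable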